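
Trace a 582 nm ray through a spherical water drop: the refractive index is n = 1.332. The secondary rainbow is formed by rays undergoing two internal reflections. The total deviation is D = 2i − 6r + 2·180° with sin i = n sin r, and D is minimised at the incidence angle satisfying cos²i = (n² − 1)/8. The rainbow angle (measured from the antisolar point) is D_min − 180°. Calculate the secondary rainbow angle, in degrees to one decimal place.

cos²i = (1.77422 − 1)/8 = 0.09678; i = arccos(0.31109) = 71.875°.
sin r = sin 71.875°/1.332 = 0.71350; r = 45.520°.
D_min = 2·71.875° − 6·45.520° + 360° = 230.628°.
Rainbow angle = D_min − 180° = 50.628°.

50.6°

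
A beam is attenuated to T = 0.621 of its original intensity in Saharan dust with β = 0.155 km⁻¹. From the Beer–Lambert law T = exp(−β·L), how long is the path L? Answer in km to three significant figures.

3.07 km

Beer–Lambert: T = exp(−βL) ⇒ L = −ln(T)/β = −ln(0.621)/0.155 = 0.4764/0.155 = 3.074 km.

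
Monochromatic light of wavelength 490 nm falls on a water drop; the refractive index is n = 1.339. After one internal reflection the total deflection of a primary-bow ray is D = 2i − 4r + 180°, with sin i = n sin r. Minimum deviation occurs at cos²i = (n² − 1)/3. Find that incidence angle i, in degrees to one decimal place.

59.1°

cos²i = (1.339² − 1)/3 = (1.79292 − 1)/3 = 0.26431.
cos i = 0.51411, so i = 59.062°.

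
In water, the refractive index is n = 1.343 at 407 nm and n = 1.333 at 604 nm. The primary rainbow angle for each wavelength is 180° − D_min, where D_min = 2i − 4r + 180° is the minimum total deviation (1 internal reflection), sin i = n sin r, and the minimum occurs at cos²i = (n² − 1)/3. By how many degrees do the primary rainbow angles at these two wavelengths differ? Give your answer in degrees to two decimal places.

At 407 nm (n = 1.343): cos²i = 0.26788 → i = 58.830°, r = 39.577°, D_min = 139.354°, rainbow angle = 40.646°.
At 604 nm (n = 1.333): cos²i = 0.25896 → i = 59.410°, r = 40.225°, D_min = 137.922°, rainbow angle = 42.078°.
Angular width = |40.646° − 42.078°| = 1.432°.

1.43°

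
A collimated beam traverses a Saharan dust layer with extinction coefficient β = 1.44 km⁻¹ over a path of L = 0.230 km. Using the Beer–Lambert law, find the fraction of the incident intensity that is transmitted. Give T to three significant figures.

0.718

τ = β·L = 1.44 × 0.230 = 0.3312.
T = exp(−0.3312) = 0.7181.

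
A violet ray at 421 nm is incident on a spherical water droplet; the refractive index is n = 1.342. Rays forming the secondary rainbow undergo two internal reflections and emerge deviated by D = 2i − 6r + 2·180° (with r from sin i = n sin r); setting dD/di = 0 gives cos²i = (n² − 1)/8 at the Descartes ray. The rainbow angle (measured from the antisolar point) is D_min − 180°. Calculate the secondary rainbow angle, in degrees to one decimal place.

cos²i = (1.80096 − 1)/8 = 0.10012; i = arccos(0.31642) = 71.554°.
sin r = sin 71.554°/1.342 = 0.70687; r = 44.981°.
D_min = 2·71.554° − 6·44.981° + 360° = 233.222°.
Rainbow angle = D_min − 180° = 53.222°.

53.2°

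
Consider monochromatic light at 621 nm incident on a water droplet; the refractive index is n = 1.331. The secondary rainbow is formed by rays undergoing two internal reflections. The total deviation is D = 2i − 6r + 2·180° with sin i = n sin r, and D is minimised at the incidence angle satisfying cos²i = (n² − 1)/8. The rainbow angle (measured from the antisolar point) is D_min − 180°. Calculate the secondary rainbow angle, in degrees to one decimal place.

cos²i = (1.77156 − 1)/8 = 0.09645; i = arccos(0.31056) = 71.907°.
sin r = sin 71.907°/1.331 = 0.71417; r = 45.575°.
D_min = 2·71.907° − 6·45.575° + 360° = 230.365°.
Rainbow angle = D_min − 180° = 50.365°.

50.4°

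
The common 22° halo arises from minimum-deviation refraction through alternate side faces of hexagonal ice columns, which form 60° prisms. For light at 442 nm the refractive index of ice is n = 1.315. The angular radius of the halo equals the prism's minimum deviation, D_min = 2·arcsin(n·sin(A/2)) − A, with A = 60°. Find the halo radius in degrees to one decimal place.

22.2°

n·sin(A/2) = 1.315 × sin 30° = 1.315 × 0.5000 = 0.6575.
D_min = 2·arcsin(0.6575) − 60° = 2 × 41.109° − 60° = 22.219°.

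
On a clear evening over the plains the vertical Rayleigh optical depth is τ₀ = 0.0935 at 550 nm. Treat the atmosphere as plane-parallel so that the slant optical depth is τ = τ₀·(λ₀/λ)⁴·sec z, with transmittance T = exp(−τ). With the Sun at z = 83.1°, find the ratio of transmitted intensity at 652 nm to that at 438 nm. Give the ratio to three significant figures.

Airmass: sec 83.1° = 8.3238.
τ(652 nm) = 0.0935 × (550/652)⁴ × 8.3238 = 0.0935 × 0.5064 × 8.3238 = 0.3941.
τ(438 nm) = 0.0935 × (550/438)⁴ × 8.3238 = 0.0935 × 2.4863 × 8.3238 = 1.9350.
T(652)/T(438) = exp(τ_B − τ_A) = exp(1.5409) = 4.6690.

4.67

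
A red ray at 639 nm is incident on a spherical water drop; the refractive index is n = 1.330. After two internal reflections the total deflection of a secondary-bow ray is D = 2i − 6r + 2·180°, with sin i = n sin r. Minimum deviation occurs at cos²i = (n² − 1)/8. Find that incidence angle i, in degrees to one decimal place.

71.9°

cos²i = (1.330² − 1)/8 = (1.76890 − 1)/8 = 0.09611.
cos i = 0.31002, so i = 71.940°.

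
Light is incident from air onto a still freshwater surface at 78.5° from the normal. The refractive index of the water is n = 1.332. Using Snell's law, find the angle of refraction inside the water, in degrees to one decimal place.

47.4°

Snell: sin θ_r = sin θ_i / n = sin 78.5° / 1.332 = 0.9799 / 1.332 = 0.7357.
θ_r = arcsin(0.7357) = 47.36°.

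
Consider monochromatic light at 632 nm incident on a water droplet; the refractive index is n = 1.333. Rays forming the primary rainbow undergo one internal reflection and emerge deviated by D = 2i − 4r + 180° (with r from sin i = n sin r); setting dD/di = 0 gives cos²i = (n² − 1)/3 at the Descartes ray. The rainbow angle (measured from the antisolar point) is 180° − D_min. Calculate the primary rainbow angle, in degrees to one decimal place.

42.1°

cos²i = (1.77689 − 1)/3 = 0.25896; i = arccos(0.50888) = 59.410°.
sin r = sin 59.410°/1.333 = 0.64579; r = 40.225°.
D_min = 2·59.410° − 4·40.225° + 180° = 137.922°.
Rainbow angle = 180° − D_min = 42.078°.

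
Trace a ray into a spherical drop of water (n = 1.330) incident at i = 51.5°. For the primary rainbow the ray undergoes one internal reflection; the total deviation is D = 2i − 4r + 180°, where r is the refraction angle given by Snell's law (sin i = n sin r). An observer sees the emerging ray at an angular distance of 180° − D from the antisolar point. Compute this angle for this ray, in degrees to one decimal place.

41.2°

sin r = sin 51.5° / 1.330 = 0.7826/1.330 = 0.5884; r = 36.05°.
D = 2·51.5° − 4·36.05° + 180° = 103.00° − 144.18° + 180° = 138.82°.
Angle from antisolar point = 180° − D = 41.18°.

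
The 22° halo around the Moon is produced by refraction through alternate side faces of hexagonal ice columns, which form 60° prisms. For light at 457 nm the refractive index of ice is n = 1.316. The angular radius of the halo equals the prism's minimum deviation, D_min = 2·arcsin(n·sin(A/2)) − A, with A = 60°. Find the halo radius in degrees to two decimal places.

22.30°

n·sin(A/2) = 1.316 × sin 30° = 1.316 × 0.5000 = 0.6580.
D_min = 2·arcsin(0.6580) − 60° = 2 × 41.148° − 60° = 22.295°.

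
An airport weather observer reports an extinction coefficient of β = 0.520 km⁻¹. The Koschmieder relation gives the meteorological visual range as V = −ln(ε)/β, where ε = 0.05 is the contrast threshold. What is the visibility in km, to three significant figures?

5.76 km

V = −ln(0.05) / 0.520 = 2.996 / 0.520 = 5.7610 km.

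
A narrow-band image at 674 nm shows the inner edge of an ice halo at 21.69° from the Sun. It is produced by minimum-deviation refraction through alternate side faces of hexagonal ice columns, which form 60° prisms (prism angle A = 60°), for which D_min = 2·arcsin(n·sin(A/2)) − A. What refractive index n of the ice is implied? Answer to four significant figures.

Rearranging: n = sin((D_min + A)/2) / sin(A/2).
(D_min + A)/2 = (21.69° + 60°)/2 = 40.845°.
n = sin 40.845° / sin 30° = 0.6540 / 0.5000 = 1.3080.

1.308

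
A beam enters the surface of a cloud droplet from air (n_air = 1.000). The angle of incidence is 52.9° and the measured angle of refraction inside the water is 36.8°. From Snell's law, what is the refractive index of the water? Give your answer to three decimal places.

n = sin θ_i / sin θ_r = sin 52.9° / sin 36.8° = 0.7976 / 0.5990 = 1.3315.

1.331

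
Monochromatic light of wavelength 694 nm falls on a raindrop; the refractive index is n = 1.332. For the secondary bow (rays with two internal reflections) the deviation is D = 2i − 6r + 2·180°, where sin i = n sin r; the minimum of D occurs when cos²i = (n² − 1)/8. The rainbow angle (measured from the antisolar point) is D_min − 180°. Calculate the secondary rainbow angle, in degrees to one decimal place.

cos²i = (1.77422 − 1)/8 = 0.09678; i = arccos(0.31109) = 71.875°.
sin r = sin 71.875°/1.332 = 0.71350; r = 45.520°.
D_min = 2·71.875° − 6·45.520° + 360° = 230.628°.
Rainbow angle = D_min − 180° = 50.628°.

50.6°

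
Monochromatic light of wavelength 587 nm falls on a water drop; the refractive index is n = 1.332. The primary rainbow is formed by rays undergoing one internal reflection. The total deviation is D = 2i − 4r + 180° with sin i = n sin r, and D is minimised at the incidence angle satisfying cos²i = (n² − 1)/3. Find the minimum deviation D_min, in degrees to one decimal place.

cos²i = (1.77422 − 1)/3 = 0.25807; i = arccos(0.50801) = 59.469°.
sin r = sin 59.469°/1.332 = 0.64666; r = 40.290°.
D_min = 2·59.469° − 4·40.290° + 180° = 137.776°.

137.8°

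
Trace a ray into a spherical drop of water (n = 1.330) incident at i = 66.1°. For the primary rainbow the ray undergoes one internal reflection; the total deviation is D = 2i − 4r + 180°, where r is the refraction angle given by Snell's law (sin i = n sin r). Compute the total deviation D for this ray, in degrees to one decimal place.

138.5°

sin r = sin 66.1° / 1.330 = 0.9143/1.330 = 0.6874; r = 43.43°.
D = 2·66.1° − 4·43.43° + 180° = 132.20° − 173.70° + 180° = 138.50°.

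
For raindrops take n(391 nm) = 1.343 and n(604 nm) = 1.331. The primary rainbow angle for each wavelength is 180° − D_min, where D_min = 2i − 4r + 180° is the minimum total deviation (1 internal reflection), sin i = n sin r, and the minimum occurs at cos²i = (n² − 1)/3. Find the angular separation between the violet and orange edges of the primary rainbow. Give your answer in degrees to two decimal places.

1.72°

At 391 nm (n = 1.343): cos²i = 0.26788 → i = 58.830°, r = 39.577°, D_min = 139.354°, rainbow angle = 40.646°.
At 604 nm (n = 1.331): cos²i = 0.25719 → i = 59.527°, r = 40.356°, D_min = 137.630°, rainbow angle = 42.370°.
Angular width = |40.646° − 42.370°| = 1.724°.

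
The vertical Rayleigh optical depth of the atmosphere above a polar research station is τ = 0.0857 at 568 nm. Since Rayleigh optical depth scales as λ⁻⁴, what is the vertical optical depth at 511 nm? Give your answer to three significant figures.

0.131

τ(511 nm) = τ(568 nm) × (568/511)⁴ = 0.0857 × (1.1115)⁴ = 0.0857 × 1.5265 = 0.1308.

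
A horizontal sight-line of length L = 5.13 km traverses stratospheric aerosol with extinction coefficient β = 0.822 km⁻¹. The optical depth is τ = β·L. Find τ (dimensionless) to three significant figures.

τ = β·L = 0.822 × 5.13 = 4.2169.

4.22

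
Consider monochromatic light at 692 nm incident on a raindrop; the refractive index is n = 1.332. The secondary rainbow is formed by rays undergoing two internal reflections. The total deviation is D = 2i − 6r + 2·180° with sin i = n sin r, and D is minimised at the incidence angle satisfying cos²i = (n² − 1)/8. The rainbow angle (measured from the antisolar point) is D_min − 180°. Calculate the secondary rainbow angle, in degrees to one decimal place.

50.6°

cos²i = (1.77422 − 1)/8 = 0.09678; i = arccos(0.31109) = 71.875°.
sin r = sin 71.875°/1.332 = 0.71350; r = 45.520°.
D_min = 2·71.875° − 6·45.520° + 360° = 230.628°.
Rainbow angle = D_min − 180° = 50.628°.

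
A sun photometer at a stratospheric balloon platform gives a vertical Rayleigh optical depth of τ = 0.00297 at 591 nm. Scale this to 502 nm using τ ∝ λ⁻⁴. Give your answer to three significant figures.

0.00571

τ(502 nm) = τ(591 nm) × (591/502)⁴ = 0.00297 × (1.1773)⁴ = 0.00297 × 1.9210 = 0.0057.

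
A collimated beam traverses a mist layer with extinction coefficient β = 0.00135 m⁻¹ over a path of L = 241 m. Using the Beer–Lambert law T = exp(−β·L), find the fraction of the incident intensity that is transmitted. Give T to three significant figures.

τ = β·L = 0.00135 × 241 = 0.3254.
T = exp(−0.3254) = 0.7223.

0.722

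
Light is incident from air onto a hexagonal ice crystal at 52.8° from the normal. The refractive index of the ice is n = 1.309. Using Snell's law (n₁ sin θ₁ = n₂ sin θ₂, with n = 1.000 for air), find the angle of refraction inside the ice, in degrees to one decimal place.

Snell: sin θ_r = sin θ_i / n = sin 52.8° / 1.309 = 0.7965 / 1.309 = 0.6085.
θ_r = arcsin(0.6085) = 37.48°.

37.5°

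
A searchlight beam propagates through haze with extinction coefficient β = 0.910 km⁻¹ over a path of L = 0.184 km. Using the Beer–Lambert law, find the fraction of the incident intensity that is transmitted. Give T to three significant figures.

τ = β·L = 0.910 × 0.184 = 0.1674.
T = exp(−0.1674) = 0.8458.

0.846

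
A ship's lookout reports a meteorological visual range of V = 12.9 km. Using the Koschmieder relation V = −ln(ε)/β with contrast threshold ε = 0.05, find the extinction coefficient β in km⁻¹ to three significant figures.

β = −ln(0.05) / V = 2.996 / 12.9 = 0.2322 km⁻¹.

0.232 km⁻¹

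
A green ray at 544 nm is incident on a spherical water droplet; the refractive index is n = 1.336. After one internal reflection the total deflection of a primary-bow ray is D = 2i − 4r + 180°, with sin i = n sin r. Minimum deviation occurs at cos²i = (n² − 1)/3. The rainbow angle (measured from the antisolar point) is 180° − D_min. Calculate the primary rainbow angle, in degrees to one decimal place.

41.6°

cos²i = (1.78490 − 1)/3 = 0.26163; i = arccos(0.51150) = 59.236°.
sin r = sin 59.236°/1.336 = 0.64318; r = 40.029°.
D_min = 2·59.236° − 4·40.029° + 180° = 138.356°.
Rainbow angle = 180° − D_min = 41.644°.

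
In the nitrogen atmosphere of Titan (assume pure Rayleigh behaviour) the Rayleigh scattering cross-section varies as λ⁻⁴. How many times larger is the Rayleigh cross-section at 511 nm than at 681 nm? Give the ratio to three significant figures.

3.15

Rayleigh scattering ∝ λ⁻⁴, so the ratio of coefficients is the inverse fourth power of the wavelength ratio.
σ(511)/σ(681) = (681/511)⁴ = (1.3327)⁴ = 3.154.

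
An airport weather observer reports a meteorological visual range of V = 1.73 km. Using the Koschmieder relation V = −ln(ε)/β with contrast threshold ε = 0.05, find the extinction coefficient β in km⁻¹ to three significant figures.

β = −ln(0.05) / V = 2.996 / 1.73 = 1.7316 km⁻¹.

1.73 km⁻¹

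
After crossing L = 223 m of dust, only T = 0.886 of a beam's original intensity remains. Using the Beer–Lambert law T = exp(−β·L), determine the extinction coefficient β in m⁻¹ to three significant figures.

Beer–Lambert: T = exp(−βL) ⇒ β = −ln(T)/L = −ln(0.886)/223 = 0.1210/223 = 0.0005428 m⁻¹.

0.000543 m⁻¹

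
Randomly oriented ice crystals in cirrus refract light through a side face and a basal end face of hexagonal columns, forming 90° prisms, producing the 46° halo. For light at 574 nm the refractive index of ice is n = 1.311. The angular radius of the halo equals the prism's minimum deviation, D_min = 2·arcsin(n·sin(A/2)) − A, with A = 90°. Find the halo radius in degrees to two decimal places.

45.95°

n·sin(A/2) = 1.311 × sin 45° = 1.311 × 0.7071 = 0.9270.
D_min = 2·arcsin(0.9270) − 90° = 2 × 67.974° − 90° = 45.949°.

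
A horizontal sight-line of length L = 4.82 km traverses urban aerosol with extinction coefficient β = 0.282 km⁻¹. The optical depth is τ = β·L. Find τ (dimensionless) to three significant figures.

τ = β·L = 0.282 × 4.82 = 1.3592.

1.36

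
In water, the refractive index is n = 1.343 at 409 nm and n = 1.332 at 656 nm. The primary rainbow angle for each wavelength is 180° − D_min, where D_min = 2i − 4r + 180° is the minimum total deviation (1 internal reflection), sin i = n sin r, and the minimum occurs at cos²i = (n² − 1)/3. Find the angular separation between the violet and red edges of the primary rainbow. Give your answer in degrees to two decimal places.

1.58°

At 409 nm (n = 1.343): cos²i = 0.26788 → i = 58.830°, r = 39.577°, D_min = 139.354°, rainbow angle = 40.646°.
At 656 nm (n = 1.332): cos²i = 0.25807 → i = 59.469°, r = 40.290°, D_min = 137.776°, rainbow angle = 42.224°.
Angular width = |40.646° − 42.224°| = 1.578°.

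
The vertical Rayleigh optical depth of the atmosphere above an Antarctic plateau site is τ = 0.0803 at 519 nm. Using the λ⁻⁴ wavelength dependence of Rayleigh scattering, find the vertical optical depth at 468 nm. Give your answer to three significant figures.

τ(468 nm) = τ(519 nm) × (519/468)⁴ = 0.0803 × (1.1090)⁴ = 0.0803 × 1.5125 = 0.1215.

0.121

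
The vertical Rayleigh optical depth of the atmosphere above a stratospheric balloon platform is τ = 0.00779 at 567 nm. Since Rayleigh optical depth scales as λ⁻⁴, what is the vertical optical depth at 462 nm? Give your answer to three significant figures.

τ(462 nm) = τ(567 nm) × (567/462)⁴ = 0.00779 × (1.2273)⁴ = 0.00779 × 2.2686 = 0.0177.

0.0177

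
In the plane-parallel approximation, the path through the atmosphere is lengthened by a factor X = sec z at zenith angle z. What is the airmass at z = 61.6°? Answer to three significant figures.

X = sec z = 1/cos 61.6° = 1/0.4756 = 2.1025.

2.10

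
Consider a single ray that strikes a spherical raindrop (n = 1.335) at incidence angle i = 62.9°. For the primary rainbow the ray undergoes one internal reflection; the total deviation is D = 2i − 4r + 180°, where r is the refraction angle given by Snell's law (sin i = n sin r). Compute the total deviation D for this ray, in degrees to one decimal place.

sin r = sin 62.9° / 1.335 = 0.8902/1.335 = 0.6668; r = 41.82°.
D = 2·62.9° − 4·41.82° + 180° = 125.80° − 167.29° + 180° = 138.51°.

138.5°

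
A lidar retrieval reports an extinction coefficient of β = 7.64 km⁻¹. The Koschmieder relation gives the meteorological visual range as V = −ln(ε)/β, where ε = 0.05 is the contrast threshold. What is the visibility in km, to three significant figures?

0.392 km

V = −ln(0.05) / 7.64 = 2.996 / 7.64 = 0.3921 km.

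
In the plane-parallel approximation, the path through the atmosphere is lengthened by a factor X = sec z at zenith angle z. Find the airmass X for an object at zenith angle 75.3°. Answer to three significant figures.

3.94

X = sec z = 1/cos 75.3° = 1/0.2538 = 3.9408.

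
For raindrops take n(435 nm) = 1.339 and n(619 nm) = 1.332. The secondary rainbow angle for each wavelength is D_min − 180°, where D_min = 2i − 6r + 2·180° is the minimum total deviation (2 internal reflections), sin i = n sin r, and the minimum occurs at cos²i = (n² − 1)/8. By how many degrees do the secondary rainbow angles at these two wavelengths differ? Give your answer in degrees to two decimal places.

At 435 nm (n = 1.339): cos²i = 0.09912 → i = 71.650°, r = 45.141°, D_min = 232.451°, rainbow angle = 52.451°.
At 619 nm (n = 1.332): cos²i = 0.09678 → i = 71.875°, r = 45.520°, D_min = 230.628°, rainbow angle = 50.628°.
Angular width = |52.451° − 50.628°| = 1.823°.

1.82°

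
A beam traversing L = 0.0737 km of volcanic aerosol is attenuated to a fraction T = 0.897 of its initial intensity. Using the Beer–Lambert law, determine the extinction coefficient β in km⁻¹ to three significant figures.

Beer–Lambert: T = exp(−βL) ⇒ β = −ln(T)/L = −ln(0.897)/0.0737 = 0.1087/0.0737 = 1.475 km⁻¹.

1.47 km⁻¹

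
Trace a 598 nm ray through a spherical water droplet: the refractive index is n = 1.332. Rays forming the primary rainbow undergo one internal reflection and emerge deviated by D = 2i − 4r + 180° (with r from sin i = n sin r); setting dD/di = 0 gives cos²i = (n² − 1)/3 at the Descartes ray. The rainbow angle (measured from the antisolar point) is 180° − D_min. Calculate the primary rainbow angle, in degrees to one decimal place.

42.2°

cos²i = (1.77422 − 1)/3 = 0.25807; i = arccos(0.50801) = 59.469°.
sin r = sin 59.469°/1.332 = 0.64666; r = 40.290°.
D_min = 2·59.469° − 4·40.290° + 180° = 137.776°.
Rainbow angle = 180° − D_min = 42.224°.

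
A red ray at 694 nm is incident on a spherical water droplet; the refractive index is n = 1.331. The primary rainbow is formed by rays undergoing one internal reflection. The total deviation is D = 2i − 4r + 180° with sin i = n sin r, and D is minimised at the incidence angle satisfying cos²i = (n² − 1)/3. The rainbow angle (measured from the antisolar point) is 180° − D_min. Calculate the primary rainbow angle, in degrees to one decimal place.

42.4°

cos²i = (1.77156 − 1)/3 = 0.25719; i = arccos(0.50714) = 59.527°.
sin r = sin 59.527°/1.331 = 0.64753; r = 40.356°.
D_min = 2·59.527° − 4·40.356° + 180° = 137.630°.
Rainbow angle = 180° − D_min = 42.370°.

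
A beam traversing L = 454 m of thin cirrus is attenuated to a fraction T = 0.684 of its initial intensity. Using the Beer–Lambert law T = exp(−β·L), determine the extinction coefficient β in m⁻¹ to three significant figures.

0.000837 m⁻¹

Beer–Lambert: T = exp(−βL) ⇒ β = −ln(T)/L = −ln(0.684)/454 = 0.3798/454 = 0.0008366 m⁻¹.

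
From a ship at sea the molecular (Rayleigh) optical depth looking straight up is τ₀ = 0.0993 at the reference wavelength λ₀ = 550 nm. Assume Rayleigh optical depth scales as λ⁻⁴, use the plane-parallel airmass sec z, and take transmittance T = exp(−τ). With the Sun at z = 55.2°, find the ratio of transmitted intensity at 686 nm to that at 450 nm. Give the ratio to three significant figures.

1.37

Airmass: sec 55.2° = 1.7522.
τ(686 nm) = 0.0993 × (550/686)⁴ × 1.7522 = 0.0993 × 0.4132 × 1.7522 = 0.0719.
τ(450 nm) = 0.0993 × (550/450)⁴ × 1.7522 = 0.0993 × 2.2315 × 1.7522 = 0.3883.
T(686)/T(450) = exp(τ_B − τ_A) = exp(0.3164) = 1.3721.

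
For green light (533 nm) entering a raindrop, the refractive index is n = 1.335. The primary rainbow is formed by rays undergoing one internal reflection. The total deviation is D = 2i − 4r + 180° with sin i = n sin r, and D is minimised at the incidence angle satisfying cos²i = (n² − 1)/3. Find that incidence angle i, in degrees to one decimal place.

59.3°

cos²i = (1.335² − 1)/3 = (1.78222 − 1)/3 = 0.26074.
cos i = 0.51063, so i = 59.294°.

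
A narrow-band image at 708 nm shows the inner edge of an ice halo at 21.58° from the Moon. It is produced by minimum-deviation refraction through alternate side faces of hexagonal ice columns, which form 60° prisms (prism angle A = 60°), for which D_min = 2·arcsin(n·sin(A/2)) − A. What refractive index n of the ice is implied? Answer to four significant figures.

1.307

Rearranging: n = sin((D_min + A)/2) / sin(A/2).
(D_min + A)/2 = (21.58° + 60°)/2 = 40.790°.
n = sin 40.790° / sin 30° = 0.6533 / 0.5000 = 1.3066.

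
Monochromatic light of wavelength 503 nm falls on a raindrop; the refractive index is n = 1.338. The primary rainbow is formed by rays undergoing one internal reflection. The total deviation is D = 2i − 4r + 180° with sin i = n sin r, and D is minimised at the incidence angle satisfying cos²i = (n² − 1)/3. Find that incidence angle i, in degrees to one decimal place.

cos²i = (1.338² − 1)/3 = (1.79024 − 1)/3 = 0.26341.
cos i = 0.51324, so i = 59.120°.

59.1°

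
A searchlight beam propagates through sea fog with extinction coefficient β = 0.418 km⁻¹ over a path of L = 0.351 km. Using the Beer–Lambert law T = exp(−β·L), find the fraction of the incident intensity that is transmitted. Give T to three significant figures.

0.864

τ = β·L = 0.418 × 0.351 = 0.1467.
T = exp(−0.1467) = 0.8635.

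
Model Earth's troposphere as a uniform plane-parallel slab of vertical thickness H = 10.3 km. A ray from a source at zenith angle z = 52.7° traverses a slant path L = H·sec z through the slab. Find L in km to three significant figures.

sec z = 1/cos 52.7° = 1.6502.
L = 10.3 × 1.6502 = 16.997 km.

17.0 km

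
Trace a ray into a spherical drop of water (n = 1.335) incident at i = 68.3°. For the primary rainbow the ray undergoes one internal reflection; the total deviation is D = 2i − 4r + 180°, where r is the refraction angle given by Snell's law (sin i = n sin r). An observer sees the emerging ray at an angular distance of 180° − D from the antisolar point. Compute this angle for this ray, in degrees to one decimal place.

39.8°

sin r = sin 68.3° / 1.335 = 0.9291/1.335 = 0.6960; r = 44.11°.
D = 2·68.3° − 4·44.11° + 180° = 136.60° − 176.42° + 180° = 140.18°.
Angle from antisolar point = 180° − D = 39.82°.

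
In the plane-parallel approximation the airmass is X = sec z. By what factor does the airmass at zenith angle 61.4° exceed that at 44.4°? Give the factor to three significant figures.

X(61.4°)/X(44.4°) = sec 61.4° / sec 44.4° = cos 44.4° / cos 61.4° = 0.7145/0.4787 = 1.4926.

1.49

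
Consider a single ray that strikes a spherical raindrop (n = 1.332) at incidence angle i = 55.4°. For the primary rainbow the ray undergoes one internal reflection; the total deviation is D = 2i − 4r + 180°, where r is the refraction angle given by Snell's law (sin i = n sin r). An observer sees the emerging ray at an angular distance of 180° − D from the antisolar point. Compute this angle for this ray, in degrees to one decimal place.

sin r = sin 55.4° / 1.332 = 0.8231/1.332 = 0.6180; r = 38.17°.
D = 2·55.4° − 4·38.17° + 180° = 110.80° − 152.67° + 180° = 138.13°.
Angle from antisolar point = 180° − D = 41.87°.

41.9°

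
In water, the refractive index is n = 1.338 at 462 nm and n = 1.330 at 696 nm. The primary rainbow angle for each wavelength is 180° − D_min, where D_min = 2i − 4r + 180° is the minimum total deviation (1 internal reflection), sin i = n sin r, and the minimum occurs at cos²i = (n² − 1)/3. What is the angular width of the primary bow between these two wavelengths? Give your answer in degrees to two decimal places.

At 462 nm (n = 1.338): cos²i = 0.26341 → i = 59.120°, r = 39.899°, D_min = 138.643°, rainbow angle = 41.357°.
At 696 nm (n = 1.330): cos²i = 0.25630 → i = 59.585°, r = 40.422°, D_min = 137.484°, rainbow angle = 42.516°.
Angular width = |41.357° − 42.516°| = 1.160°.

1.16°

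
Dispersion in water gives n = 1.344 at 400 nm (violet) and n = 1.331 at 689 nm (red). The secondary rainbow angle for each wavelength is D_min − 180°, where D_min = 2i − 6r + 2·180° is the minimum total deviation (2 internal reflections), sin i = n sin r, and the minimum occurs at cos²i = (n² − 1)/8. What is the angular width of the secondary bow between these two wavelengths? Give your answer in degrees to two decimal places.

At 400 nm (n = 1.344): cos²i = 0.10079 → i = 71.490°, r = 44.874°, D_min = 233.733°, rainbow angle = 53.733°.
At 689 nm (n = 1.331): cos²i = 0.09645 → i = 71.907°, r = 45.575°, D_min = 230.365°, rainbow angle = 50.365°.
Angular width = |53.733° − 50.365°| = 3.368°.

3.37°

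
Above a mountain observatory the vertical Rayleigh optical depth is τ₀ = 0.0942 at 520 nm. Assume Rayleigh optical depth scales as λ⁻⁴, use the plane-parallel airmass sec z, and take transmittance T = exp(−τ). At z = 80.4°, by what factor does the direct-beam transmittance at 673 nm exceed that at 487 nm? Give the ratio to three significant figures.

1.70

Airmass: sec 80.4° = 5.9963.
τ(673 nm) = 0.0942 × (520/673)⁴ × 5.9963 = 0.0942 × 0.3564 × 5.9963 = 0.2013.
τ(487 nm) = 0.0942 × (520/487)⁴ × 5.9963 = 0.0942 × 1.2999 × 5.9963 = 0.7342.
T(673)/T(487) = exp(τ_B − τ_A) = exp(0.5329) = 1.7039.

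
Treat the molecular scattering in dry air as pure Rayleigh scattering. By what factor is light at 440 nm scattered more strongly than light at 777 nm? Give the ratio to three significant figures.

9.72

Rayleigh scattering ∝ λ⁻⁴, so the ratio of coefficients is the inverse fourth power of the wavelength ratio.
σ(440)/σ(777) = (777/440)⁴ = (1.7659)⁴ = 9.725.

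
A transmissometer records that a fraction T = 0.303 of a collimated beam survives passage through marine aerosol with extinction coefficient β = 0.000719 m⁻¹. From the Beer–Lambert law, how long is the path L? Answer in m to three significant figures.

1660 m

Beer–Lambert: T = exp(−βL) ⇒ L = −ln(T)/β = −ln(0.303)/0.000719 = 1.1940/0.000719 = 1661 m.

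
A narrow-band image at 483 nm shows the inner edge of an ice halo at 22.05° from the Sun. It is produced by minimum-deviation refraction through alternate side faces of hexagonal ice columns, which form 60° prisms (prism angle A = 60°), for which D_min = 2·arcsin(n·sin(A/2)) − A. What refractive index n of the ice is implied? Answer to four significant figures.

1.313

Rearranging: n = sin((D_min + A)/2) / sin(A/2).
(D_min + A)/2 = (22.05° + 60°)/2 = 41.025°.
n = sin 41.025° / sin 30° = 0.6564 / 0.5000 = 1.3128.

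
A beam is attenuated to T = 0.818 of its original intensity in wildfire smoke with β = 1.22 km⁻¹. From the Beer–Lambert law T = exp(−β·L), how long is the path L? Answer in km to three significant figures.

0.165 km

Beer–Lambert: T = exp(−βL) ⇒ L = −ln(T)/β = −ln(0.818)/1.22 = 0.2009/1.22 = 0.1647 km.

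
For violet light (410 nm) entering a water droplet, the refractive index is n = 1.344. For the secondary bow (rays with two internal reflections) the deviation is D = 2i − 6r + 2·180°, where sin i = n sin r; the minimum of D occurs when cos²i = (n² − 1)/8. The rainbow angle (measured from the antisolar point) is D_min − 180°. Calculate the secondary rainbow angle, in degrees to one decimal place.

53.7°

cos²i = (1.80634 − 1)/8 = 0.10079; i = arccos(0.31748) = 71.490°.
sin r = sin 71.490°/1.344 = 0.70555; r = 44.874°.
D_min = 2·71.490° − 6·44.874° + 360° = 233.733°.
Rainbow angle = D_min − 180° = 53.733°.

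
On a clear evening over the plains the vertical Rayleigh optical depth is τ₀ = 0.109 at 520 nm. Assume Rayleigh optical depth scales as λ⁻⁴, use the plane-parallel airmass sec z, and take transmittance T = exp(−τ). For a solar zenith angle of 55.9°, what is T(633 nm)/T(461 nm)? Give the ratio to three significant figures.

Airmass: sec 55.9° = 1.7837.
τ(633 nm) = 0.109 × (520/633)⁴ × 1.7837 = 0.109 × 0.4554 × 1.7837 = 0.0885.
τ(461 nm) = 0.109 × (520/461)⁴ × 1.7837 = 0.109 × 1.6189 × 1.7837 = 0.3147.
T(633)/T(461) = exp(τ_B − τ_A) = exp(0.2262) = 1.2538.

1.25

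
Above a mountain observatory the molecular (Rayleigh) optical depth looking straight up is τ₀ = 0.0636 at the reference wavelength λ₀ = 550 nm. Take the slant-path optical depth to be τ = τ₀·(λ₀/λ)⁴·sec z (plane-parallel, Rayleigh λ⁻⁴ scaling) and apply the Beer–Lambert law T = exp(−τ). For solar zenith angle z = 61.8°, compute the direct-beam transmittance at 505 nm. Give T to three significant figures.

sec 61.8° = 2.1162.
τ = 0.0636 × (550/505)⁴ × 2.1162 = 0.0636 × 1.4070 × 2.1162 = 0.1894.
T = exp(−0.1894) = 0.8275.

0.827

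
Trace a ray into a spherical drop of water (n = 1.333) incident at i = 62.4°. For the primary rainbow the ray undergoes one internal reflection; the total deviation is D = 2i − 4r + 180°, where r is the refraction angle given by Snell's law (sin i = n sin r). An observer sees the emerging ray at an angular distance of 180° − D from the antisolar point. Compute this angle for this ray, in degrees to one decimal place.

41.9°

sin r = sin 62.4° / 1.333 = 0.8862/1.333 = 0.6648; r = 41.67°.
D = 2·62.4° − 4·41.67° + 180° = 124.80° − 166.67° + 180° = 138.13°.
Angle from antisolar point = 180° − D = 41.87°.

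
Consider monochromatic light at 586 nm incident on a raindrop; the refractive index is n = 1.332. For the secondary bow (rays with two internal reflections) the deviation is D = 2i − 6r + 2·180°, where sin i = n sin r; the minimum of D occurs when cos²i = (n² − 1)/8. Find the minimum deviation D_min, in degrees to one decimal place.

230.6°

cos²i = (1.77422 − 1)/8 = 0.09678; i = arccos(0.31109) = 71.875°.
sin r = sin 71.875°/1.332 = 0.71350; r = 45.520°.
D_min = 2·71.875° − 6·45.520° + 360° = 230.628°.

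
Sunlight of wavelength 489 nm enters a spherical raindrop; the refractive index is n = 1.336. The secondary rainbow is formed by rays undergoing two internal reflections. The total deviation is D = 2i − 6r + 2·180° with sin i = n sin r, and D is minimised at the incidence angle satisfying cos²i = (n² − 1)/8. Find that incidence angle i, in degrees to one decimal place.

71.7°

cos²i = (1.336² − 1)/8 = (1.78490 − 1)/8 = 0.09811.
cos i = 0.31323, so i = 71.746°.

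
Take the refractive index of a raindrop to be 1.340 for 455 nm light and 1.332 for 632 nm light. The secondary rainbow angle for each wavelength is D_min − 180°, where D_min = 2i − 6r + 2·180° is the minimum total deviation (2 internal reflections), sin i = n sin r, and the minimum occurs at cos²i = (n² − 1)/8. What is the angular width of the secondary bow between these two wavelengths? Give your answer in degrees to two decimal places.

At 455 nm (n = 1.340): cos²i = 0.09945 → i = 71.618°, r = 45.088°, D_min = 232.709°, rainbow angle = 52.709°.
At 632 nm (n = 1.332): cos²i = 0.09678 → i = 71.875°, r = 45.520°, D_min = 230.628°, rainbow angle = 50.628°.
Angular width = |52.709° − 50.628°| = 2.080°.

2.08°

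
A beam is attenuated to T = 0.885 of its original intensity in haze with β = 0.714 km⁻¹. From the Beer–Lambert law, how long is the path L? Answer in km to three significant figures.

Beer–Lambert: T = exp(−βL) ⇒ L = −ln(T)/β = −ln(0.885)/0.714 = 0.1222/0.714 = 0.1711 km.

0.171 km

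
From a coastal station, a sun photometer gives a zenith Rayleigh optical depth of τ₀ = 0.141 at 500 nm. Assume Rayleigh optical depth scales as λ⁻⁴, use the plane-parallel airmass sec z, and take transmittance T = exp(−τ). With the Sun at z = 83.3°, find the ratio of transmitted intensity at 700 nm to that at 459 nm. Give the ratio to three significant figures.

4.00

Airmass: sec 83.3° = 8.5711.
τ(700 nm) = 0.141 × (500/700)⁴ × 8.5711 = 0.141 × 0.2603 × 8.5711 = 0.3146.
τ(459 nm) = 0.141 × (500/459)⁴ × 8.5711 = 0.141 × 1.4081 × 8.5711 = 1.7017.
T(700)/T(459) = exp(τ_B − τ_A) = exp(1.3871) = 4.0033.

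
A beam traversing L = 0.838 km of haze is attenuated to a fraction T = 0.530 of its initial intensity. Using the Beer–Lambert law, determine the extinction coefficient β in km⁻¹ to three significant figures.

Beer–Lambert: T = exp(−βL) ⇒ β = −ln(T)/L = −ln(0.530)/0.838 = 0.6349/0.838 = 0.7576 km⁻¹.

0.758 km⁻¹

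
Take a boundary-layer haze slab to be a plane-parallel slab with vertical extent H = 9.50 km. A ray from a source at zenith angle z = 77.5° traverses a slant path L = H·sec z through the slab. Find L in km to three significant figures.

43.9 km

sec z = 1/cos 77.5° = 4.6202.
L = 9.50 × 4.6202 = 43.892 km.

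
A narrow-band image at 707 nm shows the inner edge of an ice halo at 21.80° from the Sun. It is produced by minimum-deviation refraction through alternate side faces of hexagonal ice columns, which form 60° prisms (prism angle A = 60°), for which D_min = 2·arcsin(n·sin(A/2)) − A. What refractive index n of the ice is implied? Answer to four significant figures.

Rearranging: n = sin((D_min + A)/2) / sin(A/2).
(D_min + A)/2 = (21.80° + 60°)/2 = 40.900°.
n = sin 40.900° / sin 30° = 0.6547 / 0.5000 = 1.3095.

1.309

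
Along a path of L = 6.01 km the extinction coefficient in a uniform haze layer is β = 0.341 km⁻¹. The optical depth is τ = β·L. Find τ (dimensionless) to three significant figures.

2.05

τ = β·L = 0.341 × 6.01 = 2.0494.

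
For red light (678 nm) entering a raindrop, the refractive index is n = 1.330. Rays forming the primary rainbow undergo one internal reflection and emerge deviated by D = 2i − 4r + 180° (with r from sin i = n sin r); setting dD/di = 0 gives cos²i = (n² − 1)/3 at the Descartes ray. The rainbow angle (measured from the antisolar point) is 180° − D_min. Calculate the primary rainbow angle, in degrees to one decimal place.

42.5°

cos²i = (1.76890 − 1)/3 = 0.25630; i = arccos(0.50626) = 59.585°.
sin r = sin 59.585°/1.330 = 0.64841; r = 40.422°.
D_min = 2·59.585° − 4·40.422° + 180° = 137.484°.
Rainbow angle = 180° − D_min = 42.516°.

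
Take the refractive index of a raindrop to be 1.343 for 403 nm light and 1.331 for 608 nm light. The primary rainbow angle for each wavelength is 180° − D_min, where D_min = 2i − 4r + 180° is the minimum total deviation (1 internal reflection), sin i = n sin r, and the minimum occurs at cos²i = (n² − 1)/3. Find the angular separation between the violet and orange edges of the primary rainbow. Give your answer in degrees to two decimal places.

At 403 nm (n = 1.343): cos²i = 0.26788 → i = 58.830°, r = 39.577°, D_min = 139.354°, rainbow angle = 40.646°.
At 608 nm (n = 1.331): cos²i = 0.25719 → i = 59.527°, r = 40.356°, D_min = 137.630°, rainbow angle = 42.370°.
Angular width = |40.646° − 42.370°| = 1.724°.

1.72°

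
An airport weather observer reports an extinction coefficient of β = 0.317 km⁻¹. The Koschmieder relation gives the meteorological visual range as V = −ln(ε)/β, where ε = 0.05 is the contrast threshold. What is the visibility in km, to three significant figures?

V = −ln(0.05) / 0.317 = 2.996 / 0.317 = 9.4503 km.

9.45 km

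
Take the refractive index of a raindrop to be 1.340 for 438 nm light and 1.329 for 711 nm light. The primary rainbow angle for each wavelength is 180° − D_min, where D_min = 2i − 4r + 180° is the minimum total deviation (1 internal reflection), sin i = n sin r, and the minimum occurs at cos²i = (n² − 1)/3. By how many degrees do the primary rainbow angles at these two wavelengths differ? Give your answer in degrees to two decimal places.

1.59°

At 438 nm (n = 1.340): cos²i = 0.26520 → i = 59.004°, r = 39.770°, D_min = 138.929°, rainbow angle = 41.071°.
At 711 nm (n = 1.329): cos²i = 0.25541 → i = 59.643°, r = 40.487°, D_min = 137.337°, rainbow angle = 42.663°.
Angular width = |41.071° − 42.663°| = 1.592°.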